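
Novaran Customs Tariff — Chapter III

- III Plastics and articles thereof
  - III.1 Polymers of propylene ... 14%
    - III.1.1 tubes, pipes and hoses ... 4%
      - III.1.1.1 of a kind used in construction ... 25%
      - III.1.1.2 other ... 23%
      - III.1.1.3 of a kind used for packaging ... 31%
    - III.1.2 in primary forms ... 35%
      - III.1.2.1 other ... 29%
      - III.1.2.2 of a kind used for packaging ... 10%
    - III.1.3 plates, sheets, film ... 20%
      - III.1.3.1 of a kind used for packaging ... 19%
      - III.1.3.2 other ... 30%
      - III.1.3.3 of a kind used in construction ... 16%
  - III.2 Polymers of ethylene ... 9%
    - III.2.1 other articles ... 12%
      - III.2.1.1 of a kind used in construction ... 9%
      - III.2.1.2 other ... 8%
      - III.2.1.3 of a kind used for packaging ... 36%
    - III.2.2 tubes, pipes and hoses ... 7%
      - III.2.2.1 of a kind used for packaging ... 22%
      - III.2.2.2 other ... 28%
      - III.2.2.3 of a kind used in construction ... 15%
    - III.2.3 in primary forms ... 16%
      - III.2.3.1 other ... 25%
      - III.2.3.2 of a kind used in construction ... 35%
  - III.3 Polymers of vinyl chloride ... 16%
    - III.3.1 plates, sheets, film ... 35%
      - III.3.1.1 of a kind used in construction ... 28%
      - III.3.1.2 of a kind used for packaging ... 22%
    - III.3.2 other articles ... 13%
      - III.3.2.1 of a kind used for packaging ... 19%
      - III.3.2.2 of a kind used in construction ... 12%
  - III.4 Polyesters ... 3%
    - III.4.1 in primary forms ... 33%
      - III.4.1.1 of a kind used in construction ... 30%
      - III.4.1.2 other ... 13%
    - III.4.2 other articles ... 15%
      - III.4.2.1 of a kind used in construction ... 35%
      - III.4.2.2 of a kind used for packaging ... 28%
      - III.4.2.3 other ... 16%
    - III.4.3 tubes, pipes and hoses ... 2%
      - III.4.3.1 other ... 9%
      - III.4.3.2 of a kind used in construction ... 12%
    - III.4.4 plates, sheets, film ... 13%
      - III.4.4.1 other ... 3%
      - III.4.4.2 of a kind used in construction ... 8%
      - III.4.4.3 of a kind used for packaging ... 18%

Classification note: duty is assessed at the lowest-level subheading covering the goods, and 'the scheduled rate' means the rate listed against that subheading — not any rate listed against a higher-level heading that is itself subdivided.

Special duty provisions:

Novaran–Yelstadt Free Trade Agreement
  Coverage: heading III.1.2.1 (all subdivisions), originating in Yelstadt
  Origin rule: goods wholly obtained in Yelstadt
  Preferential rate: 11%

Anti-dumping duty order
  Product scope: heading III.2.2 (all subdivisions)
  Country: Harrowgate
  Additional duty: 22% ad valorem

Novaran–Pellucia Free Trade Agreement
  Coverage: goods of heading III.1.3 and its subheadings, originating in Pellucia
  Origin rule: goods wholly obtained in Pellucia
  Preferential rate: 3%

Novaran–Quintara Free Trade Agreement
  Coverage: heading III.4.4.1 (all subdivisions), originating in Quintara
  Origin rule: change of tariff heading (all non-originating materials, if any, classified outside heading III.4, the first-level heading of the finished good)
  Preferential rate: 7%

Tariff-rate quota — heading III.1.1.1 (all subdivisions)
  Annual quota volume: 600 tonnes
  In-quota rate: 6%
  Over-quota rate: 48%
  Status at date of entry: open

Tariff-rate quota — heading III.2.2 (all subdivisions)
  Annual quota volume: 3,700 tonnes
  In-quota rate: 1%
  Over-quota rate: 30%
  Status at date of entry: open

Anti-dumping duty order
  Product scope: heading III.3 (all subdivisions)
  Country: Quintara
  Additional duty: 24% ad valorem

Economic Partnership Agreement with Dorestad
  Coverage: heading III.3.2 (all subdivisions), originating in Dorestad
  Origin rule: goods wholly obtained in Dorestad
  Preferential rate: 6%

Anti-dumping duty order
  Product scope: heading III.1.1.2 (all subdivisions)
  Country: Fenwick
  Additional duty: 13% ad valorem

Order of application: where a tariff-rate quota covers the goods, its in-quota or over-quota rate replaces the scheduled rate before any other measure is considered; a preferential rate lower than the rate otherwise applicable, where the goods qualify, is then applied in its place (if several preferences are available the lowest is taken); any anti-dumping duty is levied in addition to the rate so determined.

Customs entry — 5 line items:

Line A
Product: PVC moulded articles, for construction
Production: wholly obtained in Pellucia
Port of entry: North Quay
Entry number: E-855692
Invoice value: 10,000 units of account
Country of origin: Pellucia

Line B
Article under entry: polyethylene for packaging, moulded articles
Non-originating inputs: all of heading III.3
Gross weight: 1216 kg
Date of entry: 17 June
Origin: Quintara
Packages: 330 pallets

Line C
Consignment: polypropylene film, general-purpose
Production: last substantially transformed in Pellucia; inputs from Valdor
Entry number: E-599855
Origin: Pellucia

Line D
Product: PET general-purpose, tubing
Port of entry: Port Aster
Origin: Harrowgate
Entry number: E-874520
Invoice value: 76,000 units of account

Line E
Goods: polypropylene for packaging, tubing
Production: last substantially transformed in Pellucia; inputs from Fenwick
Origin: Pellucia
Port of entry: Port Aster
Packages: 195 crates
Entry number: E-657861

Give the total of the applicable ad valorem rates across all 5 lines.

118%

Line A: PVC → III.3; moulded articles → III.3.2; for construction → III.3.2.2. Scheduled 12%. Pellucia agreement on III.1.3: III.3.2.2 not covered. → 12%.
Line B: polyethylene → III.2; moulded articles → III.2.1; for packaging → III.2.1.3. Scheduled 36%. Quintara agreement on III.4.4.1: III.2.1.3 not covered. → 36%.
Line C: polypropylene → III.1; film → III.1.3; general-purpose → III.1.3.2. Scheduled 30%. Pellucia agreement on III.1.3: not wholly obtained. → 30%.
Line D: PET → III.4; tubing → III.4.3; general-purpose → III.4.3.1. Scheduled 9%. No special measure applies. → 9%.
Line E: polypropylene → III.1; tubing → III.1.1; for packaging → III.1.1.3. Scheduled 31%. Pellucia agreement on III.1.3: III.1.1.3 not covered. → 31%.
Sum: 12% + 36% + 30% + 9% + 31% = 118%.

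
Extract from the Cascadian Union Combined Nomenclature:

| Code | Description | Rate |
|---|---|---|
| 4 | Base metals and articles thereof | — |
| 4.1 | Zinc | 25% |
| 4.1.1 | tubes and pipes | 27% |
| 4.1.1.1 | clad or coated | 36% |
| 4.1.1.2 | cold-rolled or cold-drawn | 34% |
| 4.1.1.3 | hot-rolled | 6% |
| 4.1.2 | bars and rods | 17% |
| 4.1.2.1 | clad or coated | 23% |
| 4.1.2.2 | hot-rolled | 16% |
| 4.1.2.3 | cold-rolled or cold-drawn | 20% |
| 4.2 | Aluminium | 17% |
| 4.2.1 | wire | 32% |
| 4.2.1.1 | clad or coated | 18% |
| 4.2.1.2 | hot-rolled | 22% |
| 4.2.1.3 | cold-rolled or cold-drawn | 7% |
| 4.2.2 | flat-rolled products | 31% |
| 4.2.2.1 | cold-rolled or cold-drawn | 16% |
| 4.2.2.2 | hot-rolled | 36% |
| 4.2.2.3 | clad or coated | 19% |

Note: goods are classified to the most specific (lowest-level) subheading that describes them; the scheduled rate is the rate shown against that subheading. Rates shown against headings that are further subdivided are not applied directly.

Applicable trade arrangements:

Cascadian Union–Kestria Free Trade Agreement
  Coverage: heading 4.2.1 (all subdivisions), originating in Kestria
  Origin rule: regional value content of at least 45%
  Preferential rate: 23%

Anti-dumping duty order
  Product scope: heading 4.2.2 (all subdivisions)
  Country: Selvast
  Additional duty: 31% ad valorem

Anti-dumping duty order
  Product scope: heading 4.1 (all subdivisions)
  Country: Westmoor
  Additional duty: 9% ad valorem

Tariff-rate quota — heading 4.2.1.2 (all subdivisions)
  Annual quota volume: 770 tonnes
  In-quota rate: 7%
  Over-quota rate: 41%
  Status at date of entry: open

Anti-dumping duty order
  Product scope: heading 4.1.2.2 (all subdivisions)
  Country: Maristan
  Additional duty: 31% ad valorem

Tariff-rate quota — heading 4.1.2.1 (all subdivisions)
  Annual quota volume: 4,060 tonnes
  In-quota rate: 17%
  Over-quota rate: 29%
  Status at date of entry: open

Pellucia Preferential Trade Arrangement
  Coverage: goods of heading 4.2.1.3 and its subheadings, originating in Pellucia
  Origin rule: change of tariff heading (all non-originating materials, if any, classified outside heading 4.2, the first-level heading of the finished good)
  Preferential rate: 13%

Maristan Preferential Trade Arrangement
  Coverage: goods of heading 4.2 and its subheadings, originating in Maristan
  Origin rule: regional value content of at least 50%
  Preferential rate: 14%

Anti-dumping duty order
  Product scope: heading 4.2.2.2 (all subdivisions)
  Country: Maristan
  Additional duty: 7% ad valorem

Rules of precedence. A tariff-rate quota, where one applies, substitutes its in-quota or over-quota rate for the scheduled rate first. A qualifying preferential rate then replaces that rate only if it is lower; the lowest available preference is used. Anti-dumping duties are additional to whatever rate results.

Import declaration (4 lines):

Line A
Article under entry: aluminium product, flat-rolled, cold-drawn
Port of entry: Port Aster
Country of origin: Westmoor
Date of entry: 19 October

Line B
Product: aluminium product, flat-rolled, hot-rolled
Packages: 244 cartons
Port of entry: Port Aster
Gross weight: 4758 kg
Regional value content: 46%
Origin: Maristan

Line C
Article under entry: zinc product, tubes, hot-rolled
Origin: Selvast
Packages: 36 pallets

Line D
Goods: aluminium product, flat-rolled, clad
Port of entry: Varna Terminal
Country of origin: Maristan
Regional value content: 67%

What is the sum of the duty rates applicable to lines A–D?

Line A: aluminium → 4.2; flat-rolled → 4.2.2; cold-drawn → 4.2.2.1. Scheduled 16%. No special measure applies. → 16%.
Line B: aluminium → 4.2; flat-rolled → 4.2.2; hot-rolled → 4.2.2.2. Scheduled 36%. Maristan agreement on 4.2: RVC < 50%; anti-dumping (Maristan, 4.2.2.2): +7%; total 36% + 7% = 43%. → 43%.
Line C: zinc → 4.1; tubes → 4.1.1; hot-rolled → 4.1.1.3. Scheduled 6%. No special measure applies. → 6%.
Line D: aluminium → 4.2; flat-rolled → 4.2.2; clad → 4.2.2.3. Scheduled 19%. Maristan agreement on 4.2: RVC ≥ 50% → 14% available; preferential 14%. → 14%.
Sum: 16% + 43% + 6% + 14% = 79%.

79%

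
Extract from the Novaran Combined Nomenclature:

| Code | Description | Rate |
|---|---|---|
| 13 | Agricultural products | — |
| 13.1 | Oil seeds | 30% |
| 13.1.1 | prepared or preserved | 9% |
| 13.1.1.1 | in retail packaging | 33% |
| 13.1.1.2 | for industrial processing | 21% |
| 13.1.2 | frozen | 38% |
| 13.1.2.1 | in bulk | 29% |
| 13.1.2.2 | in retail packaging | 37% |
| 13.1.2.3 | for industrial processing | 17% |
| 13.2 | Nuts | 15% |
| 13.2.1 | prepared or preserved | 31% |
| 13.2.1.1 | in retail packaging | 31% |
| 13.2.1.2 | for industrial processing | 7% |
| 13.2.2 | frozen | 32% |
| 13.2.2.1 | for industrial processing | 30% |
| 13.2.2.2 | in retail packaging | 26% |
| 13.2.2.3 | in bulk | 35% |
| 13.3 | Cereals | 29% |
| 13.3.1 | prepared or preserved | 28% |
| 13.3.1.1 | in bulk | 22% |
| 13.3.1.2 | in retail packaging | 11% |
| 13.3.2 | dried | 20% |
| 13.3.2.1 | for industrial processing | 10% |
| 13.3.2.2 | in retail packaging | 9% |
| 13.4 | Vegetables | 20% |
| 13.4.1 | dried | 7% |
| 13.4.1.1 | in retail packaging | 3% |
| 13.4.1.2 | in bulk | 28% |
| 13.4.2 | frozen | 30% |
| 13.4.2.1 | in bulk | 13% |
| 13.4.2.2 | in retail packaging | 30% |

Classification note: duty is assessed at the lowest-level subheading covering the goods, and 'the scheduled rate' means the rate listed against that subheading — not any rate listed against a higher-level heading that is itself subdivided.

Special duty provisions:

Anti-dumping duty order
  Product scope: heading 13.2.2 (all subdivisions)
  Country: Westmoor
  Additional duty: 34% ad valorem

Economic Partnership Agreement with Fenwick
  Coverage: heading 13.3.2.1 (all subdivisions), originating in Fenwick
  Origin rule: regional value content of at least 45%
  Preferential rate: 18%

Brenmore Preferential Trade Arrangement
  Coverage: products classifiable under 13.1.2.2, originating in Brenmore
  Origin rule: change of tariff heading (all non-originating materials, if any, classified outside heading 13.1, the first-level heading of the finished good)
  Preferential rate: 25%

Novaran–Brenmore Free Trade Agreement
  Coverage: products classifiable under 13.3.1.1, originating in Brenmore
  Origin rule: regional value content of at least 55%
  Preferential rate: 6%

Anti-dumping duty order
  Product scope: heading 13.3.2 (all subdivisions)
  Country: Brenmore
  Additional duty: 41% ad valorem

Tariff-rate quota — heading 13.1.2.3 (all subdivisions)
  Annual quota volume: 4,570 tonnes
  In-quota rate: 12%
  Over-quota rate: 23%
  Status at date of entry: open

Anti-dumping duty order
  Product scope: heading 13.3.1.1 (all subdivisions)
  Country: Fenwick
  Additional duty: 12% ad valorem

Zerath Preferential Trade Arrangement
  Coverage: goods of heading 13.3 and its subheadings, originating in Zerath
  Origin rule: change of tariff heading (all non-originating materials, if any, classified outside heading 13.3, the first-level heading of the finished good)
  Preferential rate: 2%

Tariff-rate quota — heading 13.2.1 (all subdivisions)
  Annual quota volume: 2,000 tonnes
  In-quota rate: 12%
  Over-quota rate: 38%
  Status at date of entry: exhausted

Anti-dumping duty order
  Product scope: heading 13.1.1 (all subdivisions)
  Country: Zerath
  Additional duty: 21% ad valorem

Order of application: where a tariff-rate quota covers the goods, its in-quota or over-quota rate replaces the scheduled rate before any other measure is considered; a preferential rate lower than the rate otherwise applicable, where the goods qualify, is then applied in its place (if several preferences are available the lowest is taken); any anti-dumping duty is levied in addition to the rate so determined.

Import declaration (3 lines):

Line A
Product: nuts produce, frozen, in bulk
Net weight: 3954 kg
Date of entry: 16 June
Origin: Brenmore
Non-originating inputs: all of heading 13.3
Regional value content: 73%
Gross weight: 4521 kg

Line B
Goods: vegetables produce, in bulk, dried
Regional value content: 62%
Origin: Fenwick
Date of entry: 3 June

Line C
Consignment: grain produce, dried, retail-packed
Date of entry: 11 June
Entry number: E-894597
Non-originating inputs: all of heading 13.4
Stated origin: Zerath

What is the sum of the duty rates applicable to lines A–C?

Line A: nuts → 13.2; frozen → 13.2.2; in bulk → 13.2.2.3. Scheduled 35%. Brenmore agreement on 13.1.2.2: 13.2.2.3 not covered; Brenmore agreement on 13.3.1.1: 13.2.2.3 not covered. → 35%.
Line B: vegetables → 13.4; dried → 13.4.1; in bulk → 13.4.1.2. Scheduled 28%. Fenwick agreement on 13.3.2.1: 13.4.1.2 not covered. → 28%.
Line C: grain → 13.3; dried → 13.3.2; retail-packed → 13.3.2.2. Scheduled 9%. Zerath agreement on 13.3: CTH met → 2% available; preferential 2%. → 2%.
Sum: 35% + 28% + 2% = 65%.

65%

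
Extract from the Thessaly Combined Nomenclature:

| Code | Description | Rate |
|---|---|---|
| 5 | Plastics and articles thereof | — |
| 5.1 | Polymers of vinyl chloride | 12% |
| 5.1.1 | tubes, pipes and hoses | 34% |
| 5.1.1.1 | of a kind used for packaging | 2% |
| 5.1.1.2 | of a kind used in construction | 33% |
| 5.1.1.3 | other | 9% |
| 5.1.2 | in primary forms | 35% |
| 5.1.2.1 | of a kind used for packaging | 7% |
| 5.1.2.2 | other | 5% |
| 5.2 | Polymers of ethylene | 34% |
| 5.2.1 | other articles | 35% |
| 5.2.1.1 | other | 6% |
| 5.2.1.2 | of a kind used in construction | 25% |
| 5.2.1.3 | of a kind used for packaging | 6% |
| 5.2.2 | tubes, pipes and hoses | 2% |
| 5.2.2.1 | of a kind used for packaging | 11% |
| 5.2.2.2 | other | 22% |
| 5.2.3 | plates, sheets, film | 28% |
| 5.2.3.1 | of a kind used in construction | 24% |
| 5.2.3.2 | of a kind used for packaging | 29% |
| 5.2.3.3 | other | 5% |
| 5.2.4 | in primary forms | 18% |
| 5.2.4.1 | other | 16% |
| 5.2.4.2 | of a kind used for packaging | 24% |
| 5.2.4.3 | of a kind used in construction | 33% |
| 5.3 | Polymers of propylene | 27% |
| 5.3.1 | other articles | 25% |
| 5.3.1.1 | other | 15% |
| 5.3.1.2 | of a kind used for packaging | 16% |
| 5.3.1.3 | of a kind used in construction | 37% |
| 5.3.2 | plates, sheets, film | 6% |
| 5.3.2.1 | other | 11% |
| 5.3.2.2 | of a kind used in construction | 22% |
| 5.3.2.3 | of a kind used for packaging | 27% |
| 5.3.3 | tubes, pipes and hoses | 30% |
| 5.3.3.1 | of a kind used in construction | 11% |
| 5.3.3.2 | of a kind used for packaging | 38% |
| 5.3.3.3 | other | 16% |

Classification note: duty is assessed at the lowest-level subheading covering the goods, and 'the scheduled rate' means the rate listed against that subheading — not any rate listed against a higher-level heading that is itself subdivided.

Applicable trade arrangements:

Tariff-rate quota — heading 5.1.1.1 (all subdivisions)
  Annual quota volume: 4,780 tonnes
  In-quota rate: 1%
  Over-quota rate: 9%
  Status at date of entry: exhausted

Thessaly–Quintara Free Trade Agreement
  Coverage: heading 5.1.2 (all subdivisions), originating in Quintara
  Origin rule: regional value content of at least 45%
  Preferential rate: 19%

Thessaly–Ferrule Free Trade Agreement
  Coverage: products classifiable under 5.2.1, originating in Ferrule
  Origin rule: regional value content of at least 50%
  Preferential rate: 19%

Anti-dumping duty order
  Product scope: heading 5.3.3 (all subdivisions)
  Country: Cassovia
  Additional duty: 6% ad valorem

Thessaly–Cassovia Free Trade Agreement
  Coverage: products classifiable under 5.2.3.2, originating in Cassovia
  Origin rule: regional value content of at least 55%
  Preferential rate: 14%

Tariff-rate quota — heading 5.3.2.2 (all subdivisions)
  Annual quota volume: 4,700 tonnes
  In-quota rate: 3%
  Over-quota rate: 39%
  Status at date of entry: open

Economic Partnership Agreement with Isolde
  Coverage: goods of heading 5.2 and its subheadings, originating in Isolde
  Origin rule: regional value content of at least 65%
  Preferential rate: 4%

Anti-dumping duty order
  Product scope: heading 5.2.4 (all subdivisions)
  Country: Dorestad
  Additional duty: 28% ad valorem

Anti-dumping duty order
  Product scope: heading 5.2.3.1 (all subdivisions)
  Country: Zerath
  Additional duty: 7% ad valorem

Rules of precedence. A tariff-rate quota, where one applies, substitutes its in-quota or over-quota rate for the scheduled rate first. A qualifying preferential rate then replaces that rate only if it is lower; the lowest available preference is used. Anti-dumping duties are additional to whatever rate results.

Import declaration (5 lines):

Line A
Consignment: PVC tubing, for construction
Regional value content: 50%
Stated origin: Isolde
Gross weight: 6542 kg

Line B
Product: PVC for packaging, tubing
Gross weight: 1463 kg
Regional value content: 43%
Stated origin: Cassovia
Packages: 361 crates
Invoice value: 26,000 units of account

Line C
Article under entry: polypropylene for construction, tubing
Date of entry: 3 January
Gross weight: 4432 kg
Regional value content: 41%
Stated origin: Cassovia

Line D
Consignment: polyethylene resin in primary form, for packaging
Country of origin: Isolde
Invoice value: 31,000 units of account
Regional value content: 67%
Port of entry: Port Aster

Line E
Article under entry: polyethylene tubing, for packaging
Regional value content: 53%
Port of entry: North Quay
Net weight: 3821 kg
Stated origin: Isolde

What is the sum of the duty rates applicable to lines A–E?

Line A: PVC → 5.1; tubing → 5.1.1; for construction → 5.1.1.2. Scheduled 33%. Isolde agreement on 5.2: 5.1.1.2 not covered. → 33%.
Line B: PVC → 5.1; tubing → 5.1.1; for packaging → 5.1.1.1. Scheduled 2%. quota on 5.1.1.1 exhausted → over-quota 9%; Cassovia agreement on 5.2.3.2: 5.1.1.1 not covered. → 9%.
Line C: polypropylene → 5.3; tubing → 5.3.3; for construction → 5.3.3.1. Scheduled 11%. Cassovia agreement on 5.2.3.2: 5.3.3.1 not covered; anti-dumping (Cassovia, 5.3.3): +6%; total 11% + 6% = 17%. → 17%.
Line D: polyethylene → 5.2; resin in primary form → 5.2.4; for packaging → 5.2.4.2. Scheduled 24%. Isolde agreement on 5.2: RVC ≥ 65% → 4% available; preferential 4%. → 4%.
Line E: polyethylene → 5.2; tubing → 5.2.2; for packaging → 5.2.2.1. Scheduled 11%. Isolde agreement on 5.2: RVC < 65%. → 11%.
Sum: 33% + 9% + 17% + 4% + 11% = 74%.

74%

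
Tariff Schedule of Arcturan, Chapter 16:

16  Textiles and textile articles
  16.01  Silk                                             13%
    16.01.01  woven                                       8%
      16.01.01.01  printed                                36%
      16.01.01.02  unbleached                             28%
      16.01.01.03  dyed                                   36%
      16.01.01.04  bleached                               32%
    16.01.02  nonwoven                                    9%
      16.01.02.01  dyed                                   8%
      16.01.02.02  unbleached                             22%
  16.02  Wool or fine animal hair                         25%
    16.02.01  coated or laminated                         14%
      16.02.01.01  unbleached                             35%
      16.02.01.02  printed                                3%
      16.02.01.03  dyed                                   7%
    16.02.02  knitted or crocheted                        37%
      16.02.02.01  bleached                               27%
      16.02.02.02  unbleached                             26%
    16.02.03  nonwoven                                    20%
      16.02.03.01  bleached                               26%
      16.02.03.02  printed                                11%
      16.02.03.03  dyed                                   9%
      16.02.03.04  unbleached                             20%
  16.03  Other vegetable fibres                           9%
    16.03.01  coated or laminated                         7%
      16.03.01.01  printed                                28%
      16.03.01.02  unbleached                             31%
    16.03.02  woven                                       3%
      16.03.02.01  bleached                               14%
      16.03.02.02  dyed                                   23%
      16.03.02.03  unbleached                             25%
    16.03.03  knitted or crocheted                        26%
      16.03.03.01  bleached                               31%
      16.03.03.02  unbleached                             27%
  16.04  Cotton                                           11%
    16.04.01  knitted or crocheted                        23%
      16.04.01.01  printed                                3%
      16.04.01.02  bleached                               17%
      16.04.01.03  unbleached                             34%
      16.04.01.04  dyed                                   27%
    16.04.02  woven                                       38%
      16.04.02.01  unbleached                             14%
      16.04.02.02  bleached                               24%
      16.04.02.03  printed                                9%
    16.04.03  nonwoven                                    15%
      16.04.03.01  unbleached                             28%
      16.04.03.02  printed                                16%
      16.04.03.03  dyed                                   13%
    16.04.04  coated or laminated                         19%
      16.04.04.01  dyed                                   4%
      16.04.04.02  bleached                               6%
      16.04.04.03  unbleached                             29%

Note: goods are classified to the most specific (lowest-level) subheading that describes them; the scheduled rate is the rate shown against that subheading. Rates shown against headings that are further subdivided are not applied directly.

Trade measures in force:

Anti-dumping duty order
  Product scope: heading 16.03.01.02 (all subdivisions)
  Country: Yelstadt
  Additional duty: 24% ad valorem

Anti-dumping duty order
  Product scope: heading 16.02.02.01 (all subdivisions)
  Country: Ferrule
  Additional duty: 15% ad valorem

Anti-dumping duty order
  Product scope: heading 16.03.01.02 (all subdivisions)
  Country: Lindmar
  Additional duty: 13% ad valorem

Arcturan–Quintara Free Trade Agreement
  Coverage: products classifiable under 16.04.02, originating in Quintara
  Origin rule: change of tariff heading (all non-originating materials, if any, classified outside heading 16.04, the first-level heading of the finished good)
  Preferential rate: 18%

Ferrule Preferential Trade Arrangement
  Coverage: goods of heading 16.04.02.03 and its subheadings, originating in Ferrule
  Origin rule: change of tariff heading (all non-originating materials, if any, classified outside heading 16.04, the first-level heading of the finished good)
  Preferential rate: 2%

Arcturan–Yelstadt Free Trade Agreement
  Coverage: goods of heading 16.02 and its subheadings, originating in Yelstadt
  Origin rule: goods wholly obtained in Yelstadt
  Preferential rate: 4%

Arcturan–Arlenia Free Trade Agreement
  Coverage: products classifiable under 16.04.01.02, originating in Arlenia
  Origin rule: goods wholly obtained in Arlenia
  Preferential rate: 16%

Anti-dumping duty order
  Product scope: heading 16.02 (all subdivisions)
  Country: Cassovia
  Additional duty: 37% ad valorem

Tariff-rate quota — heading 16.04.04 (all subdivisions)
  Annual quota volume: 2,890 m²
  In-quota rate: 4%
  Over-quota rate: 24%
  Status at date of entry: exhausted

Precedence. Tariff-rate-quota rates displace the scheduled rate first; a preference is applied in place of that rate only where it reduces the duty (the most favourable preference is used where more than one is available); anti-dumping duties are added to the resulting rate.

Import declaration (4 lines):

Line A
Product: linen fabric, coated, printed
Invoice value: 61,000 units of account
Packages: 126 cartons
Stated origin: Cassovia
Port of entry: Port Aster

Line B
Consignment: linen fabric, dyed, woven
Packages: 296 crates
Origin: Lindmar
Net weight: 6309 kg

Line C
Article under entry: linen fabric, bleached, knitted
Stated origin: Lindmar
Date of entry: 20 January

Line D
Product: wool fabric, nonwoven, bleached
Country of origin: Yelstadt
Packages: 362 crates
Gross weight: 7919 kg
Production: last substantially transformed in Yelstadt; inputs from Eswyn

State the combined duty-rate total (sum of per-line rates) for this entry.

108%

Line A: linen → 16.03; coated → 16.03.01; printed → 16.03.01.01. Scheduled 28%. No special measure applies. → 28%.
Line B: linen → 16.03; woven → 16.03.02; dyed → 16.03.02.02. Scheduled 23%. No special measure applies. → 23%.
Line C: linen → 16.03; knitted → 16.03.03; bleached → 16.03.03.01. Scheduled 31%. No special measure applies. → 31%.
Line D: wool → 16.02; nonwoven → 16.02.03; bleached → 16.02.03.01. Scheduled 26%. Yelstadt agreement on 16.02: not wholly obtained. → 26%.
Sum: 28% + 23% + 31% + 26% = 108%.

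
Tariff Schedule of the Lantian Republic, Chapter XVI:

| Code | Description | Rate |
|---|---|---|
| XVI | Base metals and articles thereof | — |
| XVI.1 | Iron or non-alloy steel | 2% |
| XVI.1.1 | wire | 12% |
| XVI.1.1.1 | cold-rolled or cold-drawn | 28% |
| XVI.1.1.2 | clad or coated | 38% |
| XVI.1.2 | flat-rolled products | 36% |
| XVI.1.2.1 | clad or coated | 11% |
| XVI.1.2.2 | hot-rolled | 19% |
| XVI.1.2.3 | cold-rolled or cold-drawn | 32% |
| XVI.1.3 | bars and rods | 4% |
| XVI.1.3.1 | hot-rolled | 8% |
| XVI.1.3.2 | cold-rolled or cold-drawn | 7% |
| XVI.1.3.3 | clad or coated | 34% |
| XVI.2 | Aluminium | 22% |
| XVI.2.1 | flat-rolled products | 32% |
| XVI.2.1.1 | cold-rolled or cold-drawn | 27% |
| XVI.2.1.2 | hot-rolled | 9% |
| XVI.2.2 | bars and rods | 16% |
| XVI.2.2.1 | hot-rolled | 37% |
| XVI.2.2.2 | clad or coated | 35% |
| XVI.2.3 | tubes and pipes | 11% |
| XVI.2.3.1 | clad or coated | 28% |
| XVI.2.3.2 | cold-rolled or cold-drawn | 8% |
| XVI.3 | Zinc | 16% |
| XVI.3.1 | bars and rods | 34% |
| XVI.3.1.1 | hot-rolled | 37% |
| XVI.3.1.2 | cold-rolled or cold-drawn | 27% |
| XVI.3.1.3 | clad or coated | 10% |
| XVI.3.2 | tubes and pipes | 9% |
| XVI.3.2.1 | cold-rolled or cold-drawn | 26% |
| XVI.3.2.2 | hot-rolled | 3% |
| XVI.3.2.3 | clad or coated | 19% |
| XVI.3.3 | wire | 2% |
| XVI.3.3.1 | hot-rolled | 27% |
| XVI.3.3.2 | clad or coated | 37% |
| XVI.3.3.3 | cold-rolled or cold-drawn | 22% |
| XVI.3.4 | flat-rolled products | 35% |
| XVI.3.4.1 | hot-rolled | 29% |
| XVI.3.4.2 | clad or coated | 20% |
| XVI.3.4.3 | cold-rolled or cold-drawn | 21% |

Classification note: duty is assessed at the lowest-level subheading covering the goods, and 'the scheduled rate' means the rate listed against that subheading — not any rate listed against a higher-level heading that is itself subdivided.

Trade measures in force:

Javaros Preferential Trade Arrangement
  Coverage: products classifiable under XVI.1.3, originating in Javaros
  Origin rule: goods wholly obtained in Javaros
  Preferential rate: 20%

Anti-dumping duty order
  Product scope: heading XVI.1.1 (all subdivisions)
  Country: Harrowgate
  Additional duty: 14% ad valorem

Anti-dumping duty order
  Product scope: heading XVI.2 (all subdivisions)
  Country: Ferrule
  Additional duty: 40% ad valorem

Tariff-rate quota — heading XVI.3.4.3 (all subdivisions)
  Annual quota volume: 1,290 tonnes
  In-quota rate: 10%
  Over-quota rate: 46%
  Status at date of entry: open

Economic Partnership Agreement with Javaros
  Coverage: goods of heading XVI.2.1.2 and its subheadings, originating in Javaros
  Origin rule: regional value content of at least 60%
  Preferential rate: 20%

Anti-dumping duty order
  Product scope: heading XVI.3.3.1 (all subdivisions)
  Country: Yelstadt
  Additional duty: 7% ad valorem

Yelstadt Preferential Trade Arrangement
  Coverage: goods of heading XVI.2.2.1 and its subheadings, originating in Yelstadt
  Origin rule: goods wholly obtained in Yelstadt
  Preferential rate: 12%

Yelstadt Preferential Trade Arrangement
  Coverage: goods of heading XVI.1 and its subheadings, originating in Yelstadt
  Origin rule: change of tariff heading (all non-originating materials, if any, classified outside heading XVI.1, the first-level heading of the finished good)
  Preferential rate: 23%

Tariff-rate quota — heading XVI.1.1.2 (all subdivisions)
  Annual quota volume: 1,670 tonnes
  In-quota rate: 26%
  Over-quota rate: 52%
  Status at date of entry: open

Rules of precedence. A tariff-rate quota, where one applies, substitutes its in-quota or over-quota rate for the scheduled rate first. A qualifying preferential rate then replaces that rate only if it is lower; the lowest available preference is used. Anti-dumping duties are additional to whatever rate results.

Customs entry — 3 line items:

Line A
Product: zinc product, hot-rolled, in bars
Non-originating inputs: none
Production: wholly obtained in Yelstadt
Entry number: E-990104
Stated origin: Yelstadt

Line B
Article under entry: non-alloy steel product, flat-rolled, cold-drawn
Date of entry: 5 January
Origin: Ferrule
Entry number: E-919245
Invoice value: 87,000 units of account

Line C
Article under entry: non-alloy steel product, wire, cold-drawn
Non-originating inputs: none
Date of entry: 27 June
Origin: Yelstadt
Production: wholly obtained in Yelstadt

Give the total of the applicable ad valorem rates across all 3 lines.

92%

Line A: zinc → XVI.3; in bars → XVI.3.1; hot-rolled → XVI.3.1.1. Scheduled 37%. Yelstadt agreement on XVI.2.2.1: XVI.3.1.1 not covered; Yelstadt agreement on XVI.1: XVI.3.1.1 not covered. → 37%.
Line B: non-alloy steel → XVI.1; flat-rolled → XVI.1.2; cold-drawn → XVI.1.2.3. Scheduled 32%. No special measure applies. → 32%.
Line C: non-alloy steel → XVI.1; wire → XVI.1.1; cold-drawn → XVI.1.1.1. Scheduled 28%. Yelstadt agreement on XVI.2.2.1: XVI.1.1.1 not covered; Yelstadt agreement on XVI.1: CTH met → 23% available; preferential 23%. → 23%.
Sum: 37% + 32% + 23% = 92%.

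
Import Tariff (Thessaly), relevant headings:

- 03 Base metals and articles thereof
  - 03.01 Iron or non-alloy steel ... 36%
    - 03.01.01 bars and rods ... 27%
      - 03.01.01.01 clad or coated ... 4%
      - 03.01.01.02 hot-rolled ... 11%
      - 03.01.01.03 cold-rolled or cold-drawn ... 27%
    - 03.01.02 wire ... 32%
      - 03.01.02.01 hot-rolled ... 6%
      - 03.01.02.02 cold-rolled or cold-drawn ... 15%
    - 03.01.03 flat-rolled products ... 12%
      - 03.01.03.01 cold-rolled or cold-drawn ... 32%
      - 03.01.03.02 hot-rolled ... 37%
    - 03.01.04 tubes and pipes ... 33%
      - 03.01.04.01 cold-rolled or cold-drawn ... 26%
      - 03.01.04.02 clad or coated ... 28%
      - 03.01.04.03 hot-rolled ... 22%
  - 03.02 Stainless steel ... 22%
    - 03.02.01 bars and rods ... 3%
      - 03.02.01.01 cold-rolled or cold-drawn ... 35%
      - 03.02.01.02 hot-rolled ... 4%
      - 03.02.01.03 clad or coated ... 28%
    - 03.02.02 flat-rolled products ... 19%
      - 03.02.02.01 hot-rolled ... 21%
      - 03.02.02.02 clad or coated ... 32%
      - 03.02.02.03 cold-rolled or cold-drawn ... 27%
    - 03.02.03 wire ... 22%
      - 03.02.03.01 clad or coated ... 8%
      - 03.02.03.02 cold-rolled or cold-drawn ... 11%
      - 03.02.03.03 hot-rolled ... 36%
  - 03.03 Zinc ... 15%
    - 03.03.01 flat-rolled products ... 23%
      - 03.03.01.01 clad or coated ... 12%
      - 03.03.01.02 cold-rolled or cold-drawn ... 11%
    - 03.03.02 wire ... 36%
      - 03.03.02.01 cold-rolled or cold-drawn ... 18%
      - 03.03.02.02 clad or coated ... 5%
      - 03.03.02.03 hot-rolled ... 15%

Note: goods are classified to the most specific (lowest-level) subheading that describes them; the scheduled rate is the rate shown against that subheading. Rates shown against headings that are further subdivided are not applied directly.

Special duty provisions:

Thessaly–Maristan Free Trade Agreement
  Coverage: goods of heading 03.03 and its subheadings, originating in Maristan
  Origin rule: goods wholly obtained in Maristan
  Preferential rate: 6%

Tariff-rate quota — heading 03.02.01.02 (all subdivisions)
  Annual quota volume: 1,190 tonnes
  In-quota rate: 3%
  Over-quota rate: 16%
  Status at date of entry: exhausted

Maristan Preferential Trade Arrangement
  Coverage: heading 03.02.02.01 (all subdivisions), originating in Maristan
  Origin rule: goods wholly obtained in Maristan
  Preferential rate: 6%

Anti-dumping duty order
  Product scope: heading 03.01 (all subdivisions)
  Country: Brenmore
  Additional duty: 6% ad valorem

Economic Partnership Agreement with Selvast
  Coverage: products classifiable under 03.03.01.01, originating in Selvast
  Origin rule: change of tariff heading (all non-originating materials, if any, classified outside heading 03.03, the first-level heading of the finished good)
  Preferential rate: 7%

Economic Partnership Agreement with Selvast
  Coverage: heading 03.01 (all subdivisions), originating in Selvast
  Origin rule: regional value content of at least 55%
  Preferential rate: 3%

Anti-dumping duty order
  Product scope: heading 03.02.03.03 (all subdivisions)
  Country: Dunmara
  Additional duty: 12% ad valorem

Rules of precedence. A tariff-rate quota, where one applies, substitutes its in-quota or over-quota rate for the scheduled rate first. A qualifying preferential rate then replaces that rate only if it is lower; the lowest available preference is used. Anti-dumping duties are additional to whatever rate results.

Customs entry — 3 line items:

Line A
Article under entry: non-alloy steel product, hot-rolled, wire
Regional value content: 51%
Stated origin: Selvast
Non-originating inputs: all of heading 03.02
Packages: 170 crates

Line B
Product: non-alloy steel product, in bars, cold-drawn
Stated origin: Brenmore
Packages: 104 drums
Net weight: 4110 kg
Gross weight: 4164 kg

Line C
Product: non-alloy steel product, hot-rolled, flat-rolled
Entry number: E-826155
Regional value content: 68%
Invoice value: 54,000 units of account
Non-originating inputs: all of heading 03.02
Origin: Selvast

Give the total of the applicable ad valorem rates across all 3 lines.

Line A: non-alloy steel → 03.01; wire → 03.01.02; hot-rolled → 03.01.02.01. Scheduled 6%. Selvast agreement on 03.03.01.01: 03.01.02.01 not covered; Selvast agreement on 03.01: RVC < 55%. → 6%.
Line B: non-alloy steel → 03.01; in bars → 03.01.01; cold-drawn → 03.01.01.03. Scheduled 27%. anti-dumping (Brenmore, 03.01): +6%; total 27% + 6% = 33%. → 33%.
Line C: non-alloy steel → 03.01; flat-rolled → 03.01.03; hot-rolled → 03.01.03.02. Scheduled 37%. Selvast agreement on 03.03.01.01: 03.01.03.02 not covered; Selvast agreement on 03.01: RVC ≥ 55% → 3% available; preferential 3%. → 3%.
Sum: 6% + 33% + 3% = 42%.

42%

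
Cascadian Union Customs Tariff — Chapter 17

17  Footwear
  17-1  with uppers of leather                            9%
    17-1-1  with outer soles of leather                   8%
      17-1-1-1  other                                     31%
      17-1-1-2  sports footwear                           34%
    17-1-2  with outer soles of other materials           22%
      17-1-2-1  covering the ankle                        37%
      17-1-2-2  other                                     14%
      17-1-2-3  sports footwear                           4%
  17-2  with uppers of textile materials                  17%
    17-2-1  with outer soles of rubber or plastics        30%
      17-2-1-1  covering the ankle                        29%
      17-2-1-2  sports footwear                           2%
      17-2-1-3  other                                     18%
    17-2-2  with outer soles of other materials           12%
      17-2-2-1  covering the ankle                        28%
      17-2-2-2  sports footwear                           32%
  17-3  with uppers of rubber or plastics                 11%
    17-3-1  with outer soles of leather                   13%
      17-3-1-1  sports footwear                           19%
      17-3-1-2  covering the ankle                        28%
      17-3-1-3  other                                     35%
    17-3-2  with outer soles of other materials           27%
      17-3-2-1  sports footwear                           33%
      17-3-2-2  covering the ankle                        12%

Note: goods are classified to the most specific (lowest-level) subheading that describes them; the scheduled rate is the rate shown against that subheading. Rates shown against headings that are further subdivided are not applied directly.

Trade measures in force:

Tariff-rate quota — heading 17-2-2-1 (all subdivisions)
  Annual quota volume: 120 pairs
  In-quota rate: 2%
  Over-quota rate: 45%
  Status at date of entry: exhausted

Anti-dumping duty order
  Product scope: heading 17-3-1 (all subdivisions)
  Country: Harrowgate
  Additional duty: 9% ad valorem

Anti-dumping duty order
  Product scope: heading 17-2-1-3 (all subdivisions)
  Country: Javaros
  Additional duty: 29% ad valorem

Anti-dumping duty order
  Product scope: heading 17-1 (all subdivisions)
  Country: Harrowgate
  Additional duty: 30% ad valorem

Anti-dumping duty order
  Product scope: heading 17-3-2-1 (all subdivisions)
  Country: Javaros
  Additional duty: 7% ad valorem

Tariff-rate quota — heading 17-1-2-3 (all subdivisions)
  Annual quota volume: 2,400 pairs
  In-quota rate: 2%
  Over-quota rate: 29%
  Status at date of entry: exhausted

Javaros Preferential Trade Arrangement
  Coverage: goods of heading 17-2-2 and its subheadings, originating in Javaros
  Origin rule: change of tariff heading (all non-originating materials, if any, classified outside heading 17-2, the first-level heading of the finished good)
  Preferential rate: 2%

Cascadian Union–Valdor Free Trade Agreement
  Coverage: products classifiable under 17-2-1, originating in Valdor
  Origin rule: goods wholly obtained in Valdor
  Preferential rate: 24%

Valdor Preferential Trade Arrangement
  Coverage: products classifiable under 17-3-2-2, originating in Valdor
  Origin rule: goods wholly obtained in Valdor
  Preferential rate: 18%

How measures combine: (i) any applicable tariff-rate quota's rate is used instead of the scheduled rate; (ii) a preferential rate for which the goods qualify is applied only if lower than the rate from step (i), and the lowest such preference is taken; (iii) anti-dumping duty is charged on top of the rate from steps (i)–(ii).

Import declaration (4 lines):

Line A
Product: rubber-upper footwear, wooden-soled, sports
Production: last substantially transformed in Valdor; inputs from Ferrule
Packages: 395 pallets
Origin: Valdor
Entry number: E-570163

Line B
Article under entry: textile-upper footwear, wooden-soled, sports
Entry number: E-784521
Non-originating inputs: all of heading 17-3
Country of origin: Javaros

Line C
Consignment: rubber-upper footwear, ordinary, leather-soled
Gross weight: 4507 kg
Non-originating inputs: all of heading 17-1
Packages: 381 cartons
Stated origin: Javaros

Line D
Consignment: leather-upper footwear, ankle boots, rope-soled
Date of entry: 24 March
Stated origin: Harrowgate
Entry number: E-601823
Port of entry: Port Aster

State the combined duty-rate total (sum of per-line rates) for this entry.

137%

Line A: rubber-upper → 17-3; wooden-soled → 17-3-2; sports → 17-3-2-1. Scheduled 33%. Valdor agreement on 17-2-1: 17-3-2-1 not covered; Valdor agreement on 17-3-2-2: 17-3-2-1 not covered. → 33%.
Line B: textile-upper → 17-2; wooden-soled → 17-2-2; sports → 17-2-2-2. Scheduled 32%. Javaros agreement on 17-2-2: CTH met → 2% available; preferential 2%. → 2%.
Line C: rubber-upper → 17-3; leather-soled → 17-3-1; ordinary → 17-3-1-3. Scheduled 35%. Javaros agreement on 17-2-2: 17-3-1-3 not covered. → 35%.
Line D: leather-upper → 17-1; rope-soled → 17-1-2; ankle boots → 17-1-2-1. Scheduled 37%. anti-dumping (Harrowgate, 17-1): +30%; total 37% + 30% = 67%. → 67%.
Sum: 33% + 2% + 35% + 67% = 137%.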